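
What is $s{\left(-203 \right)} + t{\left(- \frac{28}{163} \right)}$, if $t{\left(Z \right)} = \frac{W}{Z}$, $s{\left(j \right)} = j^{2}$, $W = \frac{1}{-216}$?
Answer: $\frac{249232195}{6048} \approx 41209.0$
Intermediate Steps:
$W = - \frac{1}{216} \approx -0.0046296$
$t{\left(Z \right)} = - \frac{1}{216 Z}$
$s{\left(-203 \right)} + t{\left(- \frac{28}{163} \right)} = \left(-203\right)^{2} - \frac{1}{216 \left(- \frac{28}{163}\right)} = 41209 - \frac{1}{216 \left(\left(-28\right) \frac{1}{163}\right)} = 41209 - \frac{1}{216 \left(- \frac{28}{163}\right)} = 41209 - - \frac{163}{6048} = 41209 + \frac{163}{6048} = \frac{249232195}{6048}$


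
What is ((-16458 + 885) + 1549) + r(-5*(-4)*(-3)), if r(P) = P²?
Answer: -10424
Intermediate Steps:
((-16458 + 885) + 1549) + r(-5*(-4)*(-3)) = ((-16458 + 885) + 1549) + (-5*(-4)*(-3))² = (-15573 + 1549) + (20*(-3))² = -14024 + (-60)² = -14024 + 3600 = -10424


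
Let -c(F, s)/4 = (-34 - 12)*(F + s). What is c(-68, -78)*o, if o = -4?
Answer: 107456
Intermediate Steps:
c(F, s) = 184*F + 184*s (c(F, s) = -4*(-34 - 12)*(F + s) = -(-184)*(F + s) = -4*(-46*F - 46*s) = 184*F + 184*s)
c(-68, -78)*o = (184*(-68) + 184*(-78))*(-4) = (-12512 - 14352)*(-4) = -26864*(-4) = 107456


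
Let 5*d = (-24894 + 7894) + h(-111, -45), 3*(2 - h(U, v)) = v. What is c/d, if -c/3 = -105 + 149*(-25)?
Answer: -19150/5661 ≈ -3.3828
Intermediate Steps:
h(U, v) = 2 - v/3
c = 11490 (c = -3*(-105 + 149*(-25)) = -3*(-105 - 3725) = -3*(-3830) = 11490)
d = -16983/5 (d = ((-24894 + 7894) + (2 - 1/3*(-45)))/5 = (-17000 + (2 + 15))/5 = (-17000 + 17)/5 = (1/5)*(-16983) = -16983/5 ≈ -3396.6)
c/d = 11490/(-16983/5) = 11490*(-5/16983) = -19150/5661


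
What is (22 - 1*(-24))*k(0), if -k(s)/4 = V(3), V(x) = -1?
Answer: 184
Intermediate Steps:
k(s) = 4 (k(s) = -4*(-1) = 4)
(22 - 1*(-24))*k(0) = (22 - 1*(-24))*4 = (22 + 24)*4 = 46*4 = 184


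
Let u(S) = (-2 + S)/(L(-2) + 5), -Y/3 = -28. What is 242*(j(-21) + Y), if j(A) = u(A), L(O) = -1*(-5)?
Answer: 98857/5 ≈ 19771.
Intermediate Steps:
L(O) = 5
Y = 84 (Y = -3*(-28) = 84)
u(S) = -1/5 + S/10 (u(S) = (-2 + S)/(5 + 5) = (-2 + S)/10 = (-2 + S)*(1/10) = -1/5 + S/10)
j(A) = -1/5 + A/10
242*(j(-21) + Y) = 242*((-1/5 + (1/10)*(-21)) + 84) = 242*((-1/5 - 21/10) + 84) = 242*(-23/10 + 84) = 242*(817/10) = 98857/5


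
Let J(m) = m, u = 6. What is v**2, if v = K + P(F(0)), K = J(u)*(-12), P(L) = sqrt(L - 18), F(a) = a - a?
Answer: 5166 - 432*I*sqrt(2) ≈ 5166.0 - 610.94*I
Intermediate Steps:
F(a) = 0
P(L) = sqrt(-18 + L)
K = -72 (K = 6*(-12) = -72)
v = -72 + 3*I*sqrt(2) (v = -72 + sqrt(-18 + 0) = -72 + sqrt(-18) = -72 + 3*I*sqrt(2) ≈ -72.0 + 4.2426*I)
v**2 = (-72 + 3*I*sqrt(2))**2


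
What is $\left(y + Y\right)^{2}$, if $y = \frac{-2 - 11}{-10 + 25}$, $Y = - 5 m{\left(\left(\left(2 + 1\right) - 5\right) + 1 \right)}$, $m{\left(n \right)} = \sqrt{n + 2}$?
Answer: $\frac{7744}{225} \approx 34.418$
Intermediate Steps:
$m{\left(n \right)} = \sqrt{2 + n}$
$Y = -5$ ($Y = - 5 \sqrt{2 + \left(\left(\left(2 + 1\right) - 5\right) + 1\right)} = - 5 \sqrt{2 + \left(\left(3 - 5\right) + 1\right)} = - 5 \sqrt{2 + \left(-2 + 1\right)} = - 5 \sqrt{2 - 1} = - 5 \sqrt{1} = \left(-5\right) 1 = -5$)
$y = - \frac{13}{15} \approx -0.86667$
$\left(y + Y\right)^{2} = \left(- \frac{13}{15} - 5\right)^{2} = \left(- \frac{88}{15}\right)^{2} = \frac{7744}{225}$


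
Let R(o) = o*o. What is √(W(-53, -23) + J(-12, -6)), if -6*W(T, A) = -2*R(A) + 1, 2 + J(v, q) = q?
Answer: √6054/6 ≈ 12.968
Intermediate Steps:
J(v, q) = -2 + q
R(o) = o²
W(T, A) = -⅙ + A²/3 (W(T, A) = -(-2*A² + 1)/6 = -(1 - 2*A²)/6 = -⅙ + A²/3)
√(W(-53, -23) + J(-12, -6)) = √((-⅙ + (⅓)*(-23)²) + (-2 - 6)) = √((-⅙ + (⅓)*529) - 8) = √((-⅙ + 529/3) - 8) = √(1057/6 - 8) = √(1009/6) = √6054/6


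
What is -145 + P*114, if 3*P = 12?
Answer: 311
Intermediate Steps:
P = 4 (P = (1/3)*12 = 4)
-145 + P*114 = -145 + 4*114 = -145 + 456 = 311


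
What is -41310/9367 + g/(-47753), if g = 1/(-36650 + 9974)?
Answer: -162919865131/36941911812 ≈ -4.4102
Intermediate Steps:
g = -1/26676 (g = 1/(-26676) = -1/26676 ≈ -3.7487e-5)
-41310/9367 + g/(-47753) = -41310/9367 - 1/26676/(-47753) = -41310*1/9367 - 1/26676*(-1/47753) = -2430/551 + 1/1273859028 = -162919865131/36941911812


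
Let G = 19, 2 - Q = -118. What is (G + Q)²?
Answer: 19321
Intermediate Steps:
Q = 120 (Q = 2 - 1*(-118) = 2 + 118 = 120)
(G + Q)² = (19 + 120)² = 139² = 19321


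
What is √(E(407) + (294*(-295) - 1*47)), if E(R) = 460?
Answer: I*√86317 ≈ 293.8*I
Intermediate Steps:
√(E(407) + (294*(-295) - 1*47)) = √(460 + (294*(-295) - 1*47)) = √(460 + (-86730 - 47)) = √(460 - 86777) = √(-86317) = I*√86317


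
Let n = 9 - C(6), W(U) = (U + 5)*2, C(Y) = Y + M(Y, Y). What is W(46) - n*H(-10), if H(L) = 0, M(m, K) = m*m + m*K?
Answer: 102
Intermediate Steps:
M(m, K) = m² + K*m
C(Y) = Y + 2*Y² (C(Y) = Y + Y*(Y + Y) = Y + Y*(2*Y) = Y + 2*Y²)
W(U) = 10 + 2*U (W(U) = (5 + U)*2 = 10 + 2*U)
n = -69 (n = 9 - 6*(1 + 2*6) = 9 - 6*(1 + 12) = 9 - 6*13 = 9 - 1*78 = 9 - 78 = -69)
W(46) - n*H(-10) = (10 + 2*46) - (-69)*0 = (10 + 92) - 1*0 = 102 + 0 = 102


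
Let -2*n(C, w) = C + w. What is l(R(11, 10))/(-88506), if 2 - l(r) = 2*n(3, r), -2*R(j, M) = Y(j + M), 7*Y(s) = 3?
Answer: -67/1239084 ≈ -5.4072e-5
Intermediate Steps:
Y(s) = 3/7 (Y(s) = (⅐)*3 = 3/7)
n(C, w) = -C/2 - w/2 (n(C, w) = -(C + w)/2 = -C/2 - w/2)
R(j, M) = -3/14 (R(j, M) = -½*3/7 = -3/14)
l(r) = 5 + r (l(r) = 2 - 2*(-½*3 - r/2) = 2 - 2*(-3/2 - r/2) = 2 - (-3 - r) = 2 + (3 + r) = 5 + r)
l(R(11, 10))/(-88506) = (5 - 3/14)/(-88506) = (67/14)*(-1/88506) = -67/1239084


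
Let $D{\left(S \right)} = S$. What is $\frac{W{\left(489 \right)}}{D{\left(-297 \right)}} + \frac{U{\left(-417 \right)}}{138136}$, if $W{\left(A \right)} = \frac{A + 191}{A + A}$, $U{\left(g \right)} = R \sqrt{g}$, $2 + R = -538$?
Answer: $- \frac{340}{145233} - \frac{135 i \sqrt{417}}{34534} \approx -0.0023411 - 0.079828 i$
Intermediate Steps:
$R = -540$ ($R = -2 - 538 = -540$)
$U{\left(g \right)} = - 540 \sqrt{g}$
$W{\left(A \right)} = \frac{191 + A}{2 A}$
$\frac{W{\left(489 \right)}}{D{\left(-297 \right)}} + \frac{U{\left(-417 \right)}}{138136} = \frac{\frac{1}{2} \cdot \frac{1}{489} \left(191 + 489\right)}{-297} + \frac{\left(-540\right) \sqrt{-417}}{138136} = \frac{1}{2} \cdot \frac{1}{489} \cdot 680 \left(- \frac{1}{297}\right) + - 540 i \sqrt{417} \cdot \frac{1}{138136} = \frac{340}{489} \left(- \frac{1}{297}\right) + - 540 i \sqrt{417} \cdot \frac{1}{138136} = - \frac{340}{145233} - \frac{135 i \sqrt{417}}{34534}$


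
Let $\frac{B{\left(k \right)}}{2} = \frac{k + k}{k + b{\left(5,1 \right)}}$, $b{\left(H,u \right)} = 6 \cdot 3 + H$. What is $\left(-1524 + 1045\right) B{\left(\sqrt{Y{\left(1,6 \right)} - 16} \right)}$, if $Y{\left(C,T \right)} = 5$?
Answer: $- \frac{1916 \sqrt{11}}{\sqrt{11} - 23 i} \approx -39.03 - 270.66 i$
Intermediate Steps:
$b{\left(H,u \right)} = 18 + H$
$B{\left(k \right)} = \frac{4 k}{23 + k}$ ($B{\left(k \right)} = 2 \frac{k + k}{k + \left(18 + 5\right)} = 2 \frac{2 k}{k + 23} = 2 \frac{2 k}{23 + k} = \frac{4 k}{23 + k}$)
$\left(-1524 + 1045\right) B{\left(\sqrt{Y{\left(1,6 \right)} - 16} \right)} = \left(-1524 + 1045\right) \frac{4 \sqrt{5 - 16}}{23 + \sqrt{5 - 16}} = - 479 \frac{4 \sqrt{-11}}{23 + \sqrt{-11}} = - 479 \frac{4 i \sqrt{11}}{23 + i \sqrt{11}} = - \frac{1916 i \sqrt{11}}{23 + i \sqrt{11}}$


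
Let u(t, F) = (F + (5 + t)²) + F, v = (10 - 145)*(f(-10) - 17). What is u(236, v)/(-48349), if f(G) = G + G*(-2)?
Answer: -59971/48349 ≈ -1.2404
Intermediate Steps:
f(G) = -G (f(G) = G - 2*G = -G)
v = 945 (v = (10 - 145)*(-1*(-10) - 17) = -135*(10 - 17) = -135*(-7) = 945)
u(t, F) = (5 + t)² + 2*F
u(236, v)/(-48349) = ((5 + 236)² + 2*945)/(-48349) = (241² + 1890)*(-1/48349) = (58081 + 1890)*(-1/48349) = 59971*(-1/48349) = -59971/48349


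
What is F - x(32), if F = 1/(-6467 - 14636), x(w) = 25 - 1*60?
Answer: 738604/21103 ≈ 35.000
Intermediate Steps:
x(w) = -35 (x(w) = 25 - 60 = -35)
F = -1/21103 (F = 1/(-21103) = -1/21103 ≈ -4.7387e-5)
F - x(32) = -1/21103 - 1*(-35) = -1/21103 + 35 = 738604/21103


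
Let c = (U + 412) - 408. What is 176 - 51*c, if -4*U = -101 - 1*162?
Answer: -13525/4 ≈ -3381.3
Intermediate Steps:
U = 263/4 (U = -(-101 - 1*162)/4 = -(-101 - 162)/4 = -¼*(-263) = 263/4 ≈ 65.750)
c = 279/4 (c = (263/4 + 412) - 408 = 1911/4 - 408 = 279/4 ≈ 69.750)
176 - 51*c = 176 - 51*279/4 = 176 - 14229/4 = -13525/4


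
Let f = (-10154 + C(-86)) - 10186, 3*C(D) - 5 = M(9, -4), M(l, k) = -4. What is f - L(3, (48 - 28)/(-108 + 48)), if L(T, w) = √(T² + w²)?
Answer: -61019/3 - √82/3 ≈ -20343.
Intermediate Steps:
C(D) = ⅓ (C(D) = 5/3 + (⅓)*(-4) = 5/3 - 4/3 = ⅓)
f = -61019/3 (f = (-10154 + ⅓) - 10186 = -30461/3 - 10186 = -61019/3 ≈ -20340.)
f - L(3, (48 - 28)/(-108 + 48)) = -61019/3 - √(3² + ((48 - 28)/(-108 + 48))²) = -61019/3 - √(9 + (20/(-60))²) = -61019/3 - √(9 + (20*(-1/60))²) = -61019/3 - √(9 + (-⅓)²) = -61019/3 - √(9 + ⅑) = -61019/3 - √(82/9) = -61019/3 - √82/3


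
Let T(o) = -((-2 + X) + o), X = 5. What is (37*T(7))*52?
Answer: -19240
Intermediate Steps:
T(o) = -3 - o (T(o) = -((-2 + 5) + o) = -(3 + o) = -3 - o)
(37*T(7))*52 = (37*(-3 - 1*7))*52 = (37*(-3 - 7))*52 = (37*(-10))*52 = -370*52 = -19240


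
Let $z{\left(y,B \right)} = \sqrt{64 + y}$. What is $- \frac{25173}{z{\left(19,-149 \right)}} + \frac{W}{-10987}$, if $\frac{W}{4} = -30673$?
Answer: $\frac{122692}{10987} - \frac{25173 \sqrt{83}}{83} \approx -2751.9$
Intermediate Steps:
$W = -122692$ ($W = 4 \left(-30673\right) = -122692$)
$- \frac{25173}{z{\left(19,-149 \right)}} + \frac{W}{-10987} = - \frac{25173}{\sqrt{64 + 19}} - \frac{122692}{-10987} = - \frac{25173}{\sqrt{83}} - - \frac{122692}{10987} = - 25173 \frac{\sqrt{83}}{83} + \frac{122692}{10987} = - \frac{25173 \sqrt{83}}{83} + \frac{122692}{10987} = \frac{122692}{10987} - \frac{25173 \sqrt{83}}{83}$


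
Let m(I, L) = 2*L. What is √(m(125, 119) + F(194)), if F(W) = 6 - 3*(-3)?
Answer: √253 ≈ 15.906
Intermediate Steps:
F(W) = 15 (F(W) = 6 + 9 = 15)
√(m(125, 119) + F(194)) = √(2*119 + 15) = √(238 + 15) = √253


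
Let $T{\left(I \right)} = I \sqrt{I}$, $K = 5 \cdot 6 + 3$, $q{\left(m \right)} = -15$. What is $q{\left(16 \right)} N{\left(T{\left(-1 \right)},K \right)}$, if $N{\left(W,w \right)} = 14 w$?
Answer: $-6930$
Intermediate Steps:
$K = 33$ ($K = 30 + 3 = 33$)
$T{\left(I \right)} = I^{\frac{3}{2}}$
$q{\left(16 \right)} N{\left(T{\left(-1 \right)},K \right)} = - 15 \cdot 14 \cdot 33 = \left(-15\right) 462 = -6930$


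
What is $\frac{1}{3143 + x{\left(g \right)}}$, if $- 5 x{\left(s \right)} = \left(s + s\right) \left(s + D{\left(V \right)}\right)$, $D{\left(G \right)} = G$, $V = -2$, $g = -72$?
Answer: $\frac{5}{5059} \approx 0.00098834$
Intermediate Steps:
$x{\left(s \right)} = - \frac{2 s \left(-2 + s\right)}{5}$ ($x{\left(s \right)} = - \frac{\left(s + s\right) \left(s - 2\right)}{5} = - \frac{2 s \left(-2 + s\right)}{5}$)
$\frac{1}{3143 + x{\left(g \right)}} = \frac{1}{3143 + \frac{2}{5} \left(-72\right) \left(2 - -72\right)} = \frac{1}{3143 + \frac{2}{5} \left(-72\right) \left(2 + 72\right)} = \frac{1}{3143 + \frac{2}{5} \left(-72\right) 74} = \frac{1}{3143 - \frac{10656}{5}} = \frac{1}{\frac{5059}{5}} = \frac{5}{5059}$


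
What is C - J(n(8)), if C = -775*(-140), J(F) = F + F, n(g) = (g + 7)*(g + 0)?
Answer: 108260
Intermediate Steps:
n(g) = g*(7 + g) (n(g) = (7 + g)*g = g*(7 + g))
J(F) = 2*F
C = 108500
C - J(n(8)) = 108500 - 2*8*(7 + 8) = 108500 - 2*8*15 = 108500 - 2*120 = 108500 - 1*240 = 108500 - 240 = 108260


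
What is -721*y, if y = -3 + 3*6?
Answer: -10815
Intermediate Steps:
y = 15 (y = -3 + 18 = 15)
-721*y = -721*15 = -10815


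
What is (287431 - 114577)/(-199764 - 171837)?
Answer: -6402/13763 ≈ -0.46516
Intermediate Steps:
(287431 - 114577)/(-199764 - 171837) = 172854/(-371601) = 172854*(-1/371601) = -6402/13763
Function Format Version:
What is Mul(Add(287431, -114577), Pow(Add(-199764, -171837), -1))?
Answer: Rational(-6402, 13763) ≈ -0.46516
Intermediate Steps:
Mul(Add(287431, -114577), Pow(Add(-199764, -171837), -1)) = Mul(172854, Pow(-371601, -1)) = Mul(172854, Rational(-1, 371601)) = Rational(-6402, 13763)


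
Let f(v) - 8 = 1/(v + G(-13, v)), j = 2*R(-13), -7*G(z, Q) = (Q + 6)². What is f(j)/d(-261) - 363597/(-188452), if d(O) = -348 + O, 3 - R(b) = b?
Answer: 5589735973/2917001395 ≈ 1.9163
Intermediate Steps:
R(b) = 3 - b
G(z, Q) = -(6 + Q)²/7 (G(z, Q) = -(Q + 6)²/7 = -(6 + Q)²/7)
j = 32 (j = 2*(3 - 1*(-13)) = 2*(3 + 13) = 2*16 = 32)
f(v) = 8 + 1/(v - (6 + v)²/7)
f(j)/d(-261) - 363597/(-188452) = ((281 + 8*32² + 40*32)/(36 + 32² + 5*32))/(-348 - 261) - 363597/(-188452) = ((281 + 8*1024 + 1280)/(36 + 1024 + 160))/(-609) - 363597*(-1/188452) = ((281 + 8192 + 1280)/1220)*(-1/609) + 363597/188452 = ((1/1220)*9753)*(-1/609) + 363597/188452 = (9753/1220)*(-1/609) + 363597/188452 = -3251/247660 + 363597/188452 = 5589735973/2917001395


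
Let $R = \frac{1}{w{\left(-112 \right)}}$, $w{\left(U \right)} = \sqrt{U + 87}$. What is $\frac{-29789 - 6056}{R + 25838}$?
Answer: $- \frac{23154077750}{16690056101} - \frac{179225 i}{16690056101} \approx -1.3873 - 1.0738 \cdot 10^{-5} i$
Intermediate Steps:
$w{\left(U \right)} = \sqrt{87 + U}$
$R = - \frac{i}{5}$ ($R = \frac{1}{\sqrt{87 - 112}} = \frac{1}{\sqrt{-25}} = \frac{1}{5 i} = - \frac{i}{5} \approx - 0.2 i$)
$\frac{-29789 - 6056}{R + 25838} = \frac{-29789 - 6056}{- \frac{i}{5} + 25838} = - \frac{35845}{25838 - \frac{i}{5}} = - 35845 \frac{25 \left(25838 + \frac{i}{5}\right)}{16690056101} = - \frac{896125 \left(25838 + \frac{i}{5}\right)}{16690056101}$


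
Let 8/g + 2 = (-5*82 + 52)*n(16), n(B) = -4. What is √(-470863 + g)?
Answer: 3*I*√26746326035/715 ≈ 686.19*I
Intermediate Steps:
g = 4/715 (g = 8/(-2 + (-5*82 + 52)*(-4)) = 8/(-2 + (-410 + 52)*(-4)) = 8/(-2 - 358*(-4)) = 8/(-2 + 1432) = 8/1430 = 8*(1/1430) = 4/715 ≈ 0.0055944)
√(-470863 + g) = √(-470863 + 4/715) = √(-336667041/715) = 3*I*√26746326035/715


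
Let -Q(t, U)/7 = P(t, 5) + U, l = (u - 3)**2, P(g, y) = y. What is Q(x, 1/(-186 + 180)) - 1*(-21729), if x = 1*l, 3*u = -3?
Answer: 130171/6 ≈ 21695.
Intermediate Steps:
u = -1 (u = (1/3)*(-3) = -1)
l = 16 (l = (-1 - 3)**2 = (-4)**2 = 16)
x = 16 (x = 1*16 = 16)
Q(t, U) = -35 - 7*U (Q(t, U) = -7*(5 + U) = -35 - 7*U)
Q(x, 1/(-186 + 180)) - 1*(-21729) = (-35 - 7/(-186 + 180)) - 1*(-21729) = (-35 - 7/(-6)) + 21729 = (-35 - 7*(-1/6)) + 21729 = (-35 + 7/6) + 21729 = -203/6 + 21729 = 130171/6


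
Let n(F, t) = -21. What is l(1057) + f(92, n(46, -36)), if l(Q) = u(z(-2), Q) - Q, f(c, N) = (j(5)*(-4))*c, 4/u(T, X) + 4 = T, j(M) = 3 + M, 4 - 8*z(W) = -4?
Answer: -12007/3 ≈ -4002.3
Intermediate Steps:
z(W) = 1 (z(W) = 1/2 - 1/8*(-4) = 1/2 + 1/2 = 1)
u(T, X) = 4/(-4 + T)
f(c, N) = -32*c (f(c, N) = ((3 + 5)*(-4))*c = (8*(-4))*c = -32*c)
l(Q) = -4/3 - Q (l(Q) = 4/(-4 + 1) - Q = 4/(-3) - Q = 4*(-1/3) - Q = -4/3 - Q)
l(1057) + f(92, n(46, -36)) = (-4/3 - 1*1057) - 32*92 = (-4/3 - 1057) - 2944 = -3175/3 - 2944 = -12007/3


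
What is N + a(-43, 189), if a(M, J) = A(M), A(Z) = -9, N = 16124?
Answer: 16115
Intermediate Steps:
a(M, J) = -9
N + a(-43, 189) = 16124 - 9 = 16115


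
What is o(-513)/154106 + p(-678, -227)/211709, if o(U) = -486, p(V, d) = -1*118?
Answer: -60537541/16312813577 ≈ -0.0037110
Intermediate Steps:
p(V, d) = -118
o(-513)/154106 + p(-678, -227)/211709 = -486/154106 - 118/211709 = -486*1/154106 - 118*1/211709 = -243/77053 - 118/211709 = -60537541/16312813577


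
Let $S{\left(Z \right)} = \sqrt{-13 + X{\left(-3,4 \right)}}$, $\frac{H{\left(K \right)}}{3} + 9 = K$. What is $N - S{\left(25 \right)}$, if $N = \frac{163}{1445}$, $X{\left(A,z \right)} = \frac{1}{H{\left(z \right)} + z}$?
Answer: $\frac{163}{1445} - \frac{12 i \sqrt{11}}{11} \approx 0.1128 - 3.6181 i$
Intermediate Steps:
$H{\left(K \right)} = -27 + 3 K$
$X{\left(A,z \right)} = \frac{1}{-27 + 4 z}$ ($X{\left(A,z \right)} = \frac{1}{\left(-27 + 3 z\right) + z} = \frac{1}{-27 + 4 z}$)
$S{\left(Z \right)} = \frac{12 i \sqrt{11}}{11}$ ($S{\left(Z \right)} = \sqrt{-13 + \frac{1}{-27 + 4 \cdot 4}} = \sqrt{-13 + \frac{1}{-27 + 16}} = \sqrt{-13 + \frac{1}{-11}} = \sqrt{-13 - \frac{1}{11}} = \sqrt{- \frac{144}{11}} = \frac{12 i \sqrt{11}}{11}$)
$N = \frac{163}{1445}$ ($N = 163 \cdot \frac{1}{1445} = \frac{163}{1445} \approx 0.1128$)
$N - S{\left(25 \right)} = \frac{163}{1445} - \frac{12 i \sqrt{11}}{11}$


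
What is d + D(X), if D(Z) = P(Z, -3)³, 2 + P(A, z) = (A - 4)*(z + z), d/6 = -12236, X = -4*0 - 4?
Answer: 23920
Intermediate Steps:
X = -4 (X = 0 - 4 = -4)
d = -73416 (d = 6*(-12236) = -73416)
P(A, z) = -2 + 2*z*(-4 + A) (P(A, z) = -2 + (A - 4)*(z + z) = -2 + (-4 + A)*(2*z) = -2 + 2*z*(-4 + A))
D(Z) = (22 - 6*Z)³ (D(Z) = (-2 - 8*(-3) + 2*Z*(-3))³ = (-2 + 24 - 6*Z)³ = (22 - 6*Z)³)
d + D(X) = -73416 + 8*(11 - 3*(-4))³ = -73416 + 8*(11 + 12)³ = -73416 + 8*23³ = -73416 + 8*12167 = -73416 + 97336 = 23920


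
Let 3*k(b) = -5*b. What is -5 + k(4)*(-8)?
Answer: 145/3 ≈ 48.333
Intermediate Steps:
k(b) = -5*b/3 (k(b) = (-5*b)/3 = -5*b/3)
-5 + k(4)*(-8) = -5 - 5/3*4*(-8) = -5 - 20/3*(-8) = -5 + 160/3 = 145/3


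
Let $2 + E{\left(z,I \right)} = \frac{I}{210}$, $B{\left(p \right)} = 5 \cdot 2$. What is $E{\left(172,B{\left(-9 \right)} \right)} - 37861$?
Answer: $- \frac{795122}{21} \approx -37863.0$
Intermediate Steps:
$B{\left(p \right)} = 10$
$E{\left(z,I \right)} = -2 + \frac{I}{210}$
$E{\left(172,B{\left(-9 \right)} \right)} - 37861 = \left(-2 + \frac{1}{210} \cdot 10\right) - 37861 = \left(-2 + \frac{1}{21}\right) - 37861 = - \frac{41}{21} - 37861 = - \frac{795122}{21}$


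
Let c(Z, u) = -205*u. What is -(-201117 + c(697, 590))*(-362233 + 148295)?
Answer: -68902369846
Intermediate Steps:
-(-201117 + c(697, 590))*(-362233 + 148295) = -(-201117 - 205*590)*(-362233 + 148295) = -(-201117 - 120950)*(-213938) = -(-322067)*(-213938) = -1*68902369846 = -68902369846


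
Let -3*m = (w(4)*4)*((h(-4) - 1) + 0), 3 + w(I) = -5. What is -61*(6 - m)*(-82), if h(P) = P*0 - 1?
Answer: 410164/3 ≈ 1.3672e+5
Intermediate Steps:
h(P) = -1 (h(P) = 0 - 1 = -1)
w(I) = -8 (w(I) = -3 - 5 = -8)
m = -64/3 (m = -(-8*4)*((-1 - 1) + 0)/3 = -(-32)*(-2 + 0)/3 = -(-32)*(-2)/3 = -1/3*64 = -64/3 ≈ -21.333)
-61*(6 - m)*(-82) = -61*(6 - 1*(-64/3))*(-82) = -61*(6 + 64/3)*(-82) = -61*82/3*(-82) = -5002/3*(-82) = 410164/3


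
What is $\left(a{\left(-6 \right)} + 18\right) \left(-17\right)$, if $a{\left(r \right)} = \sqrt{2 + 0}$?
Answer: $-306 - 17 \sqrt{2} \approx -330.04$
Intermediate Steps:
$a{\left(r \right)} = \sqrt{2}$
$\left(a{\left(-6 \right)} + 18\right) \left(-17\right) = \left(\sqrt{2} + 18\right) \left(-17\right) = \left(18 + \sqrt{2}\right) \left(-17\right) = -306 - 17 \sqrt{2}$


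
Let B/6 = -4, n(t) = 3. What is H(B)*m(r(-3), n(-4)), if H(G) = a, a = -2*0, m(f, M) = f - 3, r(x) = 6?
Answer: 0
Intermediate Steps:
m(f, M) = -3 + f
B = -24 (B = 6*(-4) = -24)
a = 0
H(G) = 0
H(B)*m(r(-3), n(-4)) = 0*(-3 + 6) = 0*3 = 0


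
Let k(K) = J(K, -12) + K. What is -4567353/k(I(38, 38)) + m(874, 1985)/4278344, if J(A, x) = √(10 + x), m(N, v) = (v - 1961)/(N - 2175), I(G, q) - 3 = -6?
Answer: 9533422575661854/7653422623 + 4567353*I*√2/11 ≈ 1.2456e+6 + 5.872e+5*I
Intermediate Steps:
I(G, q) = -3 (I(G, q) = 3 - 6 = -3)
m(N, v) = (-1961 + v)/(-2175 + N)
k(K) = K + I*√2 (k(K) = √(10 - 12) + K = √(-2) + K = I*√2 + K = K + I*√2)
-4567353/k(I(38, 38)) + m(874, 1985)/4278344 = -4567353/(-3 + I*√2) + ((-1961 + 1985)/(-2175 + 874))/4278344 = -4567353/(-3 + I*√2) + (24/(-1301))*(1/4278344) = -4567353/(-3 + I*√2) - 1/1301*24*(1/4278344) = -4567353/(-3 + I*√2) - 24/1301*1/4278344 = -4567353/(-3 + I*√2) - 3/695765693 = -3/695765693 - 4567353/(-3 + I*√2)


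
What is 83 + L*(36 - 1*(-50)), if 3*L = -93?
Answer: -2583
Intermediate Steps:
L = -31 (L = (⅓)*(-93) = -31)
83 + L*(36 - 1*(-50)) = 83 - 31*(36 - 1*(-50)) = 83 - 31*(36 + 50) = 83 - 31*86 = 83 - 2666 = -2583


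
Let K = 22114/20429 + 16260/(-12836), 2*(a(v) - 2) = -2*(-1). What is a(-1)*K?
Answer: -36240177/65556661 ≈ -0.55281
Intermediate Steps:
a(v) = 3 (a(v) = 2 + (-2*(-1))/2 = 2 + (1/2)*2 = 2 + 1 = 3)
K = -12080059/65556661 (K = 22114*(1/20429) + 16260*(-1/12836) = 22114/20429 - 4065/3209 = -12080059/65556661 ≈ -0.18427)
a(-1)*K = 3*(-12080059/65556661) = -36240177/65556661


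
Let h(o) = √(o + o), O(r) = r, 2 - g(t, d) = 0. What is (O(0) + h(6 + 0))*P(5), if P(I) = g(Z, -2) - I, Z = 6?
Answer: -6*√3 ≈ -10.392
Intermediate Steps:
g(t, d) = 2 (g(t, d) = 2 - 1*0 = 2 + 0 = 2)
h(o) = √2*√o (h(o) = √(2*o) = √2*√o)
P(I) = 2 - I
(O(0) + h(6 + 0))*P(5) = (0 + √2*√(6 + 0))*(2 - 1*5) = (0 + √2*√6)*(2 - 5) = (0 + 2*√3)*(-3) = (2*√3)*(-3) = -6*√3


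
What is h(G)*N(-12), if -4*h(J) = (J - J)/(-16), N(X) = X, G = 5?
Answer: 0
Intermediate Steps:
h(J) = 0 (h(J) = -(J - J)/(4*(-16)) = -0*(-1)/16 = -¼*0 = 0)
h(G)*N(-12) = 0*(-12) = 0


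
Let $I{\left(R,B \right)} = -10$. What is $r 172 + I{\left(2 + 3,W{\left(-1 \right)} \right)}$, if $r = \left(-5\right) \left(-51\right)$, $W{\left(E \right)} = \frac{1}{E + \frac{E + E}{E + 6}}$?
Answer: $43850$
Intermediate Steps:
$W{\left(E \right)} = \frac{1}{E + \frac{2 E}{6 + E}}$
$r = 255$
$r 172 + I{\left(2 + 3,W{\left(-1 \right)} \right)} = 255 \cdot 172 - 10 = 43860 - 10 = 43850$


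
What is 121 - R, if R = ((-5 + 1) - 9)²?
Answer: -48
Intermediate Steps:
R = 169 (R = (-4 - 9)² = (-13)² = 169)
121 - R = 121 - 1*169 = 121 - 169 = -48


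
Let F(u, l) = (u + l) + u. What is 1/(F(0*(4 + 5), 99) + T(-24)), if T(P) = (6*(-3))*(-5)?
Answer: 1/189 ≈ 0.0052910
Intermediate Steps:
F(u, l) = l + 2*u (F(u, l) = (l + u) + u = l + 2*u)
T(P) = 90 (T(P) = -18*(-5) = 90)
1/(F(0*(4 + 5), 99) + T(-24)) = 1/((99 + 2*(0*(4 + 5))) + 90) = 1/((99 + 2*(0*9)) + 90) = 1/((99 + 2*0) + 90) = 1/((99 + 0) + 90) = 1/(99 + 90) = 1/189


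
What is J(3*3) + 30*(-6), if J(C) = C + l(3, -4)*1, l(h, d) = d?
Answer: -175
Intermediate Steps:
J(C) = -4 + C (J(C) = C - 4*1 = C - 4 = -4 + C)
J(3*3) + 30*(-6) = (-4 + 3*3) + 30*(-6) = (-4 + 9) - 180 = 5 - 180 = -175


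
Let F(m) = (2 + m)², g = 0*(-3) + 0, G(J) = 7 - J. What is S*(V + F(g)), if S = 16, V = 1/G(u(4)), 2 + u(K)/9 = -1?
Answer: 1096/17 ≈ 64.471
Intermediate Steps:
u(K) = -27 (u(K) = -18 + 9*(-1) = -18 - 9 = -27)
V = 1/34 (V = 1/(7 - 1*(-27)) = 1/(7 + 27) = 1/34 ≈ 0.029412)
g = 0 (g = 0 + 0 = 0)
S*(V + F(g)) = 16*(1/34 + (2 + 0)²) = 16*(1/34 + 2²) = 16*(1/34 + 4) = 16*(137/34) = 1096/17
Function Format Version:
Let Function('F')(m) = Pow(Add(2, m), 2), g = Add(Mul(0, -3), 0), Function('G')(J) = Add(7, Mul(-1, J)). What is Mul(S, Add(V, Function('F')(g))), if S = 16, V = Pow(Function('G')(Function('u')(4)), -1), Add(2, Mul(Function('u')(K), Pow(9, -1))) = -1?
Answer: Rational(1096, 17) ≈ 64.471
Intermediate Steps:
Function('u')(K) = -27 (Function('u')(K) = Add(-18, Mul(9, -1)) = Add(-18, -9) = -27)
V = Rational(1, 34) (V = Pow(Add(7, Mul(-1, -27)), -1) = Pow(Add(7, 27), -1) = Pow(34, -1) = Rational(1, 34) ≈ 0.029412)
g = 0 (g = Add(0, 0) = 0)
Mul(S, Add(V, Function('F')(g))) = Mul(16, Add(Rational(1, 34), Pow(Add(2, 0), 2))) = Mul(16, Add(Rational(1, 34), Pow(2, 2))) = Mul(16, Add(Rational(1, 34), 4)) = Mul(16, Rational(137, 34)) = Rational(1096, 17)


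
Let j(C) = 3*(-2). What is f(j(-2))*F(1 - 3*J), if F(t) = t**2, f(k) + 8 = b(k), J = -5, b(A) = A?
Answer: -3584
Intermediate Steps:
j(C) = -6
f(k) = -8 + k
f(j(-2))*F(1 - 3*J) = (-8 - 6)*(1 - 3*(-5))**2 = -14*(1 + 15)**2 = -14*16**2 = -14*256 = -3584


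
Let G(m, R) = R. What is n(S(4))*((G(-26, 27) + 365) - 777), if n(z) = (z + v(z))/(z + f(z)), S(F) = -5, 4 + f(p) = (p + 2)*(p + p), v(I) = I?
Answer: 550/3 ≈ 183.33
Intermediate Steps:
f(p) = -4 + 2*p*(2 + p) (f(p) = -4 + (p + 2)*(p + p) = -4 + (2 + p)*(2*p) = -4 + 2*p*(2 + p))
n(z) = 2*z/(-4 + 2*z² + 5*z) (n(z) = (z + z)/(z + (-4 + 2*z² + 4*z)) = (2*z)/(-4 + 2*z² + 5*z) = 2*z/(-4 + 2*z² + 5*z))
n(S(4))*((G(-26, 27) + 365) - 777) = (2*(-5)/(-4 + 2*(-5)² + 5*(-5)))*((27 + 365) - 777) = (2*(-5)/(-4 + 2*25 - 25))*(392 - 777) = (2*(-5)/(-4 + 50 - 25))*(-385) = (2*(-5)/21)*(-385) = (2*(-5)*(1/21))*(-385) = -10/21*(-385) = 550/3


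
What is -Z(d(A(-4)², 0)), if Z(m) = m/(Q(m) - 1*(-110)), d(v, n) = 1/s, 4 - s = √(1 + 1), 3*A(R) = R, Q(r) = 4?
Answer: -1/399 - √2/1596 ≈ -0.0033924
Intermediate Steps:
A(R) = R/3
s = 4 - √2 (s = 4 - √(1 + 1) = 4 - √2 ≈ 2.5858)
d(v, n) = 1/(4 - √2)
Z(m) = m/114 (Z(m) = m/(4 - 1*(-110)) = m/(4 + 110) = m/114)
-Z(d(A(-4)², 0)) = -(2/7 + √2/14)/114 = -(1/399 + √2/1596) = -1/399 - √2/1596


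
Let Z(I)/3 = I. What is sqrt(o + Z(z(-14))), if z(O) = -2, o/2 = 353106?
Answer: sqrt(706206) ≈ 840.36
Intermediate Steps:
o = 706212 (o = 2*353106 = 706212)
Z(I) = 3*I
sqrt(o + Z(z(-14))) = sqrt(706212 + 3*(-2)) = sqrt(706212 - 6) = sqrt(706206)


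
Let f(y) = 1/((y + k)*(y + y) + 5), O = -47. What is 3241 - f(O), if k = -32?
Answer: 24083870/7431 ≈ 3241.0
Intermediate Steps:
f(y) = 1/(5 + 2*y*(-32 + y)) (f(y) = 1/((y - 32)*(y + y) + 5) = 1/((-32 + y)*(2*y) + 5) = 1/(2*y*(-32 + y) + 5) = 1/(5 + 2*y*(-32 + y)))
3241 - f(O) = 3241 - 1/(5 - 64*(-47) + 2*(-47)²) = 3241 - 1/(5 + 3008 + 2*2209) = 3241 - 1/(5 + 3008 + 4418) = 3241 - 1/7431 = 24083870/7431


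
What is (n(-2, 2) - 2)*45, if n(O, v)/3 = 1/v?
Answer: -45/2 ≈ -22.500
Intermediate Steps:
n(O, v) = 3/v
(n(-2, 2) - 2)*45 = (3/2 - 2)*45 = -1/2*45 = -45/2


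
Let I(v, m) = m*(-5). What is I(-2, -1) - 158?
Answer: -153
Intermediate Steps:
I(v, m) = -5*m
I(-2, -1) - 158 = -5*(-1) - 158 = 5 - 158 = -153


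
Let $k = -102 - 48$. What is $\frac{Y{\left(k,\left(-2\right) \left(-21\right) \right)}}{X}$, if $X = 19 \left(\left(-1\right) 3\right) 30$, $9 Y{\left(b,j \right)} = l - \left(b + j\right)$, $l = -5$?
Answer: $- \frac{103}{15390} \approx -0.0066927$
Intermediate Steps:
$k = -150$ ($k = -102 - 48 = -150$)
$Y{\left(b,j \right)} = - \frac{5}{9} - \frac{b}{9} - \frac{j}{9}$ ($Y{\left(b,j \right)} = \frac{-5 - \left(b + j\right)}{9} = \frac{-5 - b - j}{9} = - \frac{5}{9} - \frac{b}{9} - \frac{j}{9}$)
$X = -1710$ ($X = 19 \left(-3\right) 30 = \left(-57\right) 30 = -1710$)
$\frac{Y{\left(k,\left(-2\right) \left(-21\right) \right)}}{X} = \frac{- \frac{5}{9} - - \frac{50}{3} - \frac{\left(-2\right) \left(-21\right)}{9}}{-1710} = \left(- \frac{5}{9} + \frac{50}{3} - \frac{14}{3}\right) \left(- \frac{1}{1710}\right) = \frac{103}{9} \left(- \frac{1}{1710}\right) = - \frac{103}{15390}$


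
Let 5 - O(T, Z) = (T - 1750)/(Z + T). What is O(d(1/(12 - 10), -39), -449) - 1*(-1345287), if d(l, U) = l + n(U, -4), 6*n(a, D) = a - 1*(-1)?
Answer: 3671291333/2729 ≈ 1.3453e+6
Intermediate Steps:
n(a, D) = ⅙ + a/6 (n(a, D) = (a - 1*(-1))/6 = (a + 1)/6 = (1 + a)/6 = ⅙ + a/6)
d(l, U) = ⅙ + l + U/6 (d(l, U) = l + (⅙ + U/6) = ⅙ + l + U/6)
O(T, Z) = 5 - (-1750 + T)/(T + Z) (O(T, Z) = 5 - (T - 1750)/(Z + T) = 5 - (-1750 + T)/(T + Z))
O(d(1/(12 - 10), -39), -449) - 1*(-1345287) = (1750 + 4*(⅙ + 1/(12 - 10) + (⅙)*(-39)) + 5*(-449))/((⅙ + 1/(12 - 10) + (⅙)*(-39)) - 449) - 1*(-1345287) = (1750 + 4*(⅙ + 1/2 - 13/2) - 2245)/((⅙ + 1/2 - 13/2) - 449) + 1345287 = (1750 + 4*(⅙ + ½ - 13/2) - 2245)/((⅙ + ½ - 13/2) - 449) + 1345287 = (1750 + 4*(-35/6) - 2245)/(-35/6 - 449) + 1345287 = (1750 - 70/3 - 2245)/(-2729/6) + 1345287 = -6/2729*(-1555/3) + 1345287 = 3110/2729 + 1345287 = 3671291333/2729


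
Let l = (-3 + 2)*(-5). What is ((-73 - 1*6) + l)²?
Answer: 5476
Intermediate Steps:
l = 5 (l = -1*(-5) = 5)
((-73 - 1*6) + l)² = ((-73 - 1*6) + 5)² = ((-73 - 6) + 5)² = (-79 + 5)² = (-74)² = 5476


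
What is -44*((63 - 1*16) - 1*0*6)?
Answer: -2068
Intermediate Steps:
-44*((63 - 1*16) - 1*0*6) = -44*((63 - 16) + 0*6) = -44*(47 + 0) = -44*47 = -2068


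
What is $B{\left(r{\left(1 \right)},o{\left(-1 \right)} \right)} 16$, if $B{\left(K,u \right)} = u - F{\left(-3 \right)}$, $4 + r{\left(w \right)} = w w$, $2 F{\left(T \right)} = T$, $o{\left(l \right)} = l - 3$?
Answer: $-40$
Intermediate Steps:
$o{\left(l \right)} = -3 + l$ ($o{\left(l \right)} = l - 3 = -3 + l$)
$F{\left(T \right)} = \frac{T}{2}$
$r{\left(w \right)} = -4 + w^{2}$ ($r{\left(w \right)} = -4 + w w = -4 + w^{2}$)
$B{\left(K,u \right)} = \frac{3}{2} + u$ ($B{\left(K,u \right)} = u - \frac{1}{2} \left(-3\right) = u - - \frac{3}{2} = u + \frac{3}{2} = \frac{3}{2} + u$)
$B{\left(r{\left(1 \right)},o{\left(-1 \right)} \right)} 16 = \left(\frac{3}{2} - 4\right) 16 = \left(- \frac{5}{2}\right) 16 = -40$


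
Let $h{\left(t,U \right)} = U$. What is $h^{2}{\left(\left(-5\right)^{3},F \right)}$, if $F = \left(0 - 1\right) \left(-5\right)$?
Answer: $25$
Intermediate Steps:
$F = 5$ ($F = \left(-1\right) \left(-5\right) = 5$)
$h^{2}{\left(\left(-5\right)^{3},F \right)} = 5^{2} = 25$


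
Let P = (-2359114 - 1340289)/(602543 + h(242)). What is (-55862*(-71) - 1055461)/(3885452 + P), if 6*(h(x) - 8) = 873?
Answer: 3508586826213/4683489243830 ≈ 0.74914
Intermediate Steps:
h(x) = 307/2 (h(x) = 8 + (⅙)*873 = 8 + 291/2 = 307/2)
P = -7398806/1205393 (P = (-2359114 - 1340289)/(602543 + 307/2) = -3699403/1205393/2 = -3699403*2/1205393 = -7398806/1205393 ≈ -6.1381)
(-55862*(-71) - 1055461)/(3885452 + P) = (-55862*(-71) - 1055461)/(3885452 - 7398806/1205393) = (3966202 - 1055461)/(4683489243830/1205393) = 2910741*(1205393/4683489243830) = 3508586826213/4683489243830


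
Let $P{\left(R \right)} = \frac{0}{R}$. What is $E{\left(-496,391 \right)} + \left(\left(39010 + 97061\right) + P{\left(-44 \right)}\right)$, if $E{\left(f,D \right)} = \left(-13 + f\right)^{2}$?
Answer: $395152$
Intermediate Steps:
$P{\left(R \right)} = 0$
$E{\left(-496,391 \right)} + \left(\left(39010 + 97061\right) + P{\left(-44 \right)}\right) = \left(-13 - 496\right)^{2} + \left(\left(39010 + 97061\right) + 0\right) = \left(-509\right)^{2} + \left(136071 + 0\right) = 259081 + 136071 = 395152$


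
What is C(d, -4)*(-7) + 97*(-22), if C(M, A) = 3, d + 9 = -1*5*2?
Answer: -2155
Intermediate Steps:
d = -19 (d = -9 - 1*5*2 = -9 - 5*2 = -9 - 10 = -19)
C(d, -4)*(-7) + 97*(-22) = 3*(-7) + 97*(-22) = -21 - 2134 = -2155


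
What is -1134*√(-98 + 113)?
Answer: -1134*√15 ≈ -4392.0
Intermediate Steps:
-1134*√(-98 + 113) = -1134*√15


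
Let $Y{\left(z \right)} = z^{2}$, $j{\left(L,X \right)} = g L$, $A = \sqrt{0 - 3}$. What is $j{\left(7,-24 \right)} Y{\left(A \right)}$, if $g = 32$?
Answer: $-672$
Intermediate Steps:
$A = i \sqrt{3}$ ($A = \sqrt{-3} = i \sqrt{3} \approx 1.732 i$)
$j{\left(L,X \right)} = 32 L$
$j{\left(7,-24 \right)} Y{\left(A \right)} = 32 \cdot 7 \left(i \sqrt{3}\right)^{2} = 224 \left(-3\right) = -672$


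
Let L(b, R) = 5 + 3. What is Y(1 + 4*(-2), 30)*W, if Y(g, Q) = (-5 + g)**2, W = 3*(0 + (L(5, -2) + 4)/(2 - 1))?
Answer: 5184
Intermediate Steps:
L(b, R) = 8
W = 36 (W = 3*(0 + (8 + 4)/(2 - 1)) = 3*(0 + 12/1) = 3*(0 + 12*1) = 3*(0 + 12) = 3*12 = 36)
Y(1 + 4*(-2), 30)*W = (-5 + (1 + 4*(-2)))**2*36 = (-5 + (1 - 8))**2*36 = (-5 - 7)**2*36 = (-12)**2*36 = 144*36 = 5184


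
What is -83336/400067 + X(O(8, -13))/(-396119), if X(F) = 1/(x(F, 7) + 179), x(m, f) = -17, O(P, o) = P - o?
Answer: -5347778023475/25672810675626 ≈ -0.20831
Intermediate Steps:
X(F) = 1/162 (X(F) = 1/(-17 + 179) = 1/162)
-83336/400067 + X(O(8, -13))/(-396119) = -83336/400067 + (1/162)/(-396119) = -83336*1/400067 + (1/162)*(-1/396119) = -83336/400067 - 1/64171278 = -5347778023475/25672810675626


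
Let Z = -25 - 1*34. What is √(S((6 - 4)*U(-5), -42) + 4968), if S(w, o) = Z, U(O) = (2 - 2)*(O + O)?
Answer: √4909 ≈ 70.064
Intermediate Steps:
U(O) = 0 (U(O) = 0*(2*O) = 0)
Z = -59 (Z = -25 - 34 = -59)
S(w, o) = -59
√(S((6 - 4)*U(-5), -42) + 4968) = √(-59 + 4968) = √4909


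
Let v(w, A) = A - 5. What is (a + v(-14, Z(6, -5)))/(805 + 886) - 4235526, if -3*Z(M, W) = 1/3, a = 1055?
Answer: -64460460745/15219 ≈ -4.2355e+6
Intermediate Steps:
Z(M, W) = -1/9 (Z(M, W) = -1/3/3 = -1/3*1/3 = -1/9)
v(w, A) = -5 + A
(a + v(-14, Z(6, -5)))/(805 + 886) - 4235526 = (1055 + (-5 - 1/9))/(805 + 886) - 4235526 = (1055 - 46/9)/1691 - 4235526 = (9449/9)*(1/1691) - 4235526 = 9449/15219 - 4235526 = -64460460745/15219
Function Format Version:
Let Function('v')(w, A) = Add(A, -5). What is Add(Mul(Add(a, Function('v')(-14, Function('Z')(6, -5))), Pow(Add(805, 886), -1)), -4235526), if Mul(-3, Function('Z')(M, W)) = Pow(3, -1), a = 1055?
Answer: Rational(-64460460745, 15219) ≈ -4.2355e+6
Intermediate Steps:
Function('Z')(M, W) = Rational(-1, 9) (Function('Z')(M, W) = Mul(Rational(-1, 3), Pow(3, -1)) = Mul(Rational(-1, 3), Rational(1, 3)) = Rational(-1, 9))
Function('v')(w, A) = Add(-5, A)
Add(Mul(Add(a, Function('v')(-14, Function('Z')(6, -5))), Pow(Add(805, 886), -1)), -4235526) = Add(Mul(Add(1055, Add(-5, Rational(-1, 9))), Pow(Add(805, 886), -1)), -4235526) = Add(Mul(Add(1055, Rational(-46, 9)), Pow(1691, -1)), -4235526) = Add(Mul(Rational(9449, 9), Rational(1, 1691)), -4235526) = Add(Rational(9449, 15219), -4235526) = Rational(-64460460745, 15219)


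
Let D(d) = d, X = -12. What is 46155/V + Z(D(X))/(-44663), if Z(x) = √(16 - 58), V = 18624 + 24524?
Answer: 46155/43148 - I*√42/44663 ≈ 1.0697 - 0.0001451*I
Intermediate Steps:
V = 43148
Z(x) = I*√42 (Z(x) = √(-42) = I*√42)
46155/V + Z(D(X))/(-44663) = 46155/43148 + (I*√42)/(-44663) = 46155*(1/43148) + (I*√42)*(-1/44663) = 46155/43148 - I*√42/44663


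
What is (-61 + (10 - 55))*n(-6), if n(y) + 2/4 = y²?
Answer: -3763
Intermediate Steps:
n(y) = -½ + y²
(-61 + (10 - 55))*n(-6) = (-61 + (10 - 55))*(-½ + (-6)²) = (-61 - 45)*(-½ + 36) = -106*71/2 = -3763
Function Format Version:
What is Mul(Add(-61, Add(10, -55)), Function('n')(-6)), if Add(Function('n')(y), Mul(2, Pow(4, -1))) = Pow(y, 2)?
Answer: -3763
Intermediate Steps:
Function('n')(y) = Add(Rational(-1, 2), Pow(y, 2))
Mul(Add(-61, Add(10, -55)), Function('n')(-6)) = Mul(Add(-61, Add(10, -55)), Add(Rational(-1, 2), Pow(-6, 2))) = Mul(Add(-61, -45), Add(Rational(-1, 2), 36)) = Mul(-106, Rational(71, 2)) = -3763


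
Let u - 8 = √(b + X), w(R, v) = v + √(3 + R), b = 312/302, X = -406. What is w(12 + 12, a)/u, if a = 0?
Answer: 1812*√3/35407 - 15*I*√1108038/70814 ≈ 0.08864 - 0.22297*I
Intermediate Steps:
b = 156/151 (b = 312*(1/302) = 156/151 ≈ 1.0331)
u = 8 + 5*I*√369346/151 (u = 8 + √(156/151 - 406) = 8 + √(-61150/151) = 8 + 5*I*√369346/151 ≈ 8.0 + 20.124*I)
w(12 + 12, a)/u = (0 + √(3 + (12 + 12)))/(8 + 5*I*√369346/151) = (0 + √(3 + 24))/(8 + 5*I*√369346/151) = (0 + √27)/(8 + 5*I*√369346/151) = (0 + 3*√3)/(8 + 5*I*√369346/151) = (3*√3)/(8 + 5*I*√369346/151) = 3*√3/(8 + 5*I*√369346/151)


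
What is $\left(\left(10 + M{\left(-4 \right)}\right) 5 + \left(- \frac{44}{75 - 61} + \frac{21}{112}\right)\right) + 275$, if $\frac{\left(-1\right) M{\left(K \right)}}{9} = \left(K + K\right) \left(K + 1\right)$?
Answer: $- \frac{84891}{112} \approx -757.96$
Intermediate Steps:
$M{\left(K \right)} = - 18 K \left(1 + K\right)$ ($M{\left(K \right)} = - 9 \left(K + K\right) \left(K + 1\right) = - 9 \cdot 2 K \left(1 + K\right) = - 18 K \left(1 + K\right)$)
$\left(\left(10 + M{\left(-4 \right)}\right) 5 + \left(- \frac{44}{75 - 61} + \frac{21}{112}\right)\right) + 275 = \left(\left(10 - - 72 \left(1 - 4\right)\right) 5 + \left(- \frac{44}{75 - 61} + \frac{21}{112}\right)\right) + 275 = \left(\left(10 - \left(-72\right) \left(-3\right)\right) 5 + \left(- \frac{44}{14} + 21 \cdot \frac{1}{112}\right)\right) + 275 = \left(\left(10 - 216\right) 5 + \left(\left(-44\right) \frac{1}{14} + \frac{3}{16}\right)\right) + 275 = \left(\left(-206\right) 5 + \left(- \frac{22}{7} + \frac{3}{16}\right)\right) + 275 = \left(-1030 - \frac{331}{112}\right) + 275 = - \frac{115691}{112} + 275 = - \frac{84891}{112}$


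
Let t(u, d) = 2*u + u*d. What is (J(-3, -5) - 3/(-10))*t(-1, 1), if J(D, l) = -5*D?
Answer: -459/10 ≈ -45.900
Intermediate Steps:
t(u, d) = 2*u + d*u
(J(-3, -5) - 3/(-10))*t(-1, 1) = (-5*(-3) - 3/(-10))*(-(2 + 1)) = (15 - 3*(-1/10))*(-1*3) = (15 + 3/10)*(-3) = (153/10)*(-3) = -459/10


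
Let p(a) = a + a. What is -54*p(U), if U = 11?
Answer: -1188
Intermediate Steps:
p(a) = 2*a
-54*p(U) = -108*11 = -54*22 = -1188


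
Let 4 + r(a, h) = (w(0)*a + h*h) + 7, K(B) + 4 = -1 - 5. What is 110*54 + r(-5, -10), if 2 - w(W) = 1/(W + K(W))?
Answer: 12065/2 ≈ 6032.5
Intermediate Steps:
K(B) = -10 (K(B) = -4 + (-1 - 5) = -4 - 6 = -10)
w(W) = 2 - 1/(-10 + W) (w(W) = 2 - 1/(W - 10) = 2 - 1/(-10 + W))
r(a, h) = 3 + h² + 21*a/10 (r(a, h) = -4 + ((((-21 + 2*0)/(-10 + 0))*a + h*h) + 7) = -4 + ((((-21 + 0)/(-10))*a + h²) + 7) = -4 + (((-⅒*(-21))*a + h²) + 7) = -4 + ((21*a/10 + h²) + 7) = -4 + ((h² + 21*a/10) + 7) = -4 + (7 + h² + 21*a/10) = 3 + h² + 21*a/10)
110*54 + r(-5, -10) = 110*54 + (3 + (-10)² + (21/10)*(-5)) = 5940 + (3 + 100 - 21/2) = 5940 + 185/2 = 12065/2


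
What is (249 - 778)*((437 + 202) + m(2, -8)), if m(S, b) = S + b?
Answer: -334857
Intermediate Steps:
(249 - 778)*((437 + 202) + m(2, -8)) = (249 - 778)*((437 + 202) + (2 - 8)) = -529*(639 - 6) = -529*633 = -334857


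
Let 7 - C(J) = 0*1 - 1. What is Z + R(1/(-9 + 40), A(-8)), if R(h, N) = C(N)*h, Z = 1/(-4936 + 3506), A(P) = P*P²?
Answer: 11409/44330 ≈ 0.25737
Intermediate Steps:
A(P) = P³
C(J) = 8 (C(J) = 7 - (0*1 - 1) = 7 - (0 - 1) = 7 - 1*(-1) = 7 + 1 = 8)
Z = -1/1430 (Z = 1/(-1430) = -1/1430 ≈ -0.00069930)
R(h, N) = 8*h
Z + R(1/(-9 + 40), A(-8)) = -1/1430 + 8/(-9 + 40) = -1/1430 + 8/31 = 11409/44330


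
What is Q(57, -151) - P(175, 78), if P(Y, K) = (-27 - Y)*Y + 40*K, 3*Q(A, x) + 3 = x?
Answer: 96536/3 ≈ 32179.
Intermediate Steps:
Q(A, x) = -1 + x/3
P(Y, K) = 40*K + Y*(-27 - Y) (P(Y, K) = Y*(-27 - Y) + 40*K = 40*K + Y*(-27 - Y))
Q(57, -151) - P(175, 78) = (-1 + (1/3)*(-151)) - (-1*175**2 - 27*175 + 40*78) = (-1 - 151/3) - (-1*30625 - 4725 + 3120) = -154/3 - (-30625 - 4725 + 3120) = -154/3 - 1*(-32230) = -154/3 + 32230 = 96536/3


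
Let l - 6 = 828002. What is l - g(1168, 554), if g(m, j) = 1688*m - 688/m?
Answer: -83481005/73 ≈ -1.1436e+6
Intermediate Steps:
l = 828008 (l = 6 + 828002 = 828008)
g(m, j) = -688/m + 1688*m
l - g(1168, 554) = 828008 - (-688/1168 + 1688*1168) = 828008 - (-688*1/1168 + 1971584) = 828008 - (-43/73 + 1971584) = 828008 - 1*143925589/73 = 828008 - 143925589/73 = -83481005/73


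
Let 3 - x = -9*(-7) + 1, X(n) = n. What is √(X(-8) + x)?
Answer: I*√69 ≈ 8.3066*I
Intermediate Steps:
x = -61 (x = 3 - (-9*(-7) + 1) = 3 - (63 + 1) = 3 - 1*64 = 3 - 64 = -61)
√(X(-8) + x) = √(-8 - 61) = √(-69) = I*√69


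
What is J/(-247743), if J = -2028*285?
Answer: 64220/27527 ≈ 2.3330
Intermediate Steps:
J = -577980
J/(-247743) = -577980/(-247743) = -577980*(-1/247743) = 64220/27527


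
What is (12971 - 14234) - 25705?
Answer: -26968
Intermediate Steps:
(12971 - 14234) - 25705 = -1263 - 25705 = -26968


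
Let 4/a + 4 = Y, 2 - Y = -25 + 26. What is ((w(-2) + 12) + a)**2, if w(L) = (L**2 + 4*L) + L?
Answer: 196/9 ≈ 21.778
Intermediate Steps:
Y = 1 (Y = 2 - (-25 + 26) = 2 - 1*1 = 2 - 1 = 1)
a = -4/3 (a = 4/(-4 + 1) = 4/(-3) = 4*(-1/3) = -4/3 ≈ -1.3333)
w(L) = L**2 + 5*L
((w(-2) + 12) + a)**2 = ((-2*(5 - 2) + 12) - 4/3)**2 = ((-2*3 + 12) - 4/3)**2 = ((-6 + 12) - 4/3)**2 = (6 - 4/3)**2 = (14/3)**2 = 196/9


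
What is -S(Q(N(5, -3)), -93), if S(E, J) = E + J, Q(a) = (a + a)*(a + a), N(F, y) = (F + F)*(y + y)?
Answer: -14307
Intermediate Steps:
N(F, y) = 4*F*y (N(F, y) = (2*F)*(2*y) = 4*F*y)
Q(a) = 4*a² (Q(a) = (2*a)*(2*a) = 4*a²)
-S(Q(N(5, -3)), -93) = -(4*(4*5*(-3))² - 93) = -(4*(-60)² - 93) = -(4*3600 - 93) = -(14400 - 93) = -1*14307 = -14307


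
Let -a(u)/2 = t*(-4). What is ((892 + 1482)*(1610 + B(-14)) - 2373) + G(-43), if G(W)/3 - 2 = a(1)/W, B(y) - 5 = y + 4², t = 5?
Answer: 164964693/43 ≈ 3.8364e+6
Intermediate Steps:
a(u) = 40 (a(u) = -10*(-4) = -2*(-20) = 40)
B(y) = 21 + y (B(y) = 5 + (y + 4²) = 5 + (y + 16) = 5 + (16 + y) = 21 + y)
G(W) = 6 + 120/W (G(W) = 6 + 3*(40/W) = 6 + 120/W)
((892 + 1482)*(1610 + B(-14)) - 2373) + G(-43) = ((892 + 1482)*(1610 + (21 - 14)) - 2373) + (6 + 120/(-43)) = (2374*(1610 + 7) - 2373) + (6 + 120*(-1/43)) = (2374*1617 - 2373) + (6 - 120/43) = (3838758 - 2373) + 138/43 = 3836385 + 138/43 = 164964693/43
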